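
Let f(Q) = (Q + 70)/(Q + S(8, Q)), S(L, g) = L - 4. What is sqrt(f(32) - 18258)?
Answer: 17*I*sqrt(2274)/6 ≈ 135.11*I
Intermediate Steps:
S(L, g) = -4 + L
f(Q) = (70 + Q)/(4 + Q) (f(Q) = (Q + 70)/(Q + (-4 + 8)) = (70 + Q)/(Q + 4) = (70 + Q)/(4 + Q))
sqrt(f(32) - 18258) = sqrt((70 + 32)/(4 + 32) - 18258) = sqrt(102/36 - 18258) = sqrt((1/36)*102 - 18258) = sqrt(17/6 - 18258) = sqrt(-109531/6) = 17*I*sqrt(2274)/6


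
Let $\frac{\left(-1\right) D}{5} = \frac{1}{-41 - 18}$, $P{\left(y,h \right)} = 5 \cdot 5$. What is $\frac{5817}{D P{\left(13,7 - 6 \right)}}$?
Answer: $\frac{343203}{125} \approx 2745.6$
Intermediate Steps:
$P{\left(y,h \right)} = 25$
$D = \frac{5}{59}$ ($D = - \frac{5}{-41 - 18} = - \frac{5}{-59} = \left(-5\right) \left(- \frac{1}{59}\right) = \frac{5}{59} \approx 0.084746$)
$\frac{5817}{D P{\left(13,7 - 6 \right)}} = \frac{5817}{\frac{5}{59} \cdot 25} = \frac{5817}{\frac{125}{59}} = 5817 \cdot \frac{59}{125} = \frac{343203}{125}$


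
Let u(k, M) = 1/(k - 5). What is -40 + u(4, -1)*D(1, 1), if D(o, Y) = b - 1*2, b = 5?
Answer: -43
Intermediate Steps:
u(k, M) = 1/(-5 + k)
D(o, Y) = 3 (D(o, Y) = 5 - 1*2 = 5 - 2 = 3)
-40 + u(4, -1)*D(1, 1) = -40 + 3/(-5 + 4) = -40 + 3/(-1) = -40 - 1*3 = -40 - 3 = -43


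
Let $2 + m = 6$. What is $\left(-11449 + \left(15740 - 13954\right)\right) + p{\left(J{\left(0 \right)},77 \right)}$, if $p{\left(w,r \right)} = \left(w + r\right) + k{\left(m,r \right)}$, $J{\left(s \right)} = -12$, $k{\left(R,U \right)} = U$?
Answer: $-9521$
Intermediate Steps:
$m = 4$ ($m = -2 + 6 = 4$)
$p{\left(w,r \right)} = w + 2 r$ ($p{\left(w,r \right)} = \left(w + r\right) + r = \left(r + w\right) + r = w + 2 r$)
$\left(-11449 + \left(15740 - 13954\right)\right) + p{\left(J{\left(0 \right)},77 \right)} = \left(-11449 + \left(15740 - 13954\right)\right) + \left(-12 + 2 \cdot 77\right) = \left(-11449 + \left(15740 - 13954\right)\right) + \left(-12 + 154\right) = \left(-11449 + 1786\right) + 142 = -9663 + 142 = -9521$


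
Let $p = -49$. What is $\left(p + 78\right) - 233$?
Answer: $-204$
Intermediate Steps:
$\left(p + 78\right) - 233 = \left(-49 + 78\right) - 233 = 29 - 233 = -204$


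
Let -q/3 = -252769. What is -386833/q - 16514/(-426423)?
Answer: -50810602187/107786515287 ≈ -0.47140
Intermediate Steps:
q = 758307 (q = -3*(-252769) = 758307)
-386833/q - 16514/(-426423) = -386833/758307 - 16514/(-426423) = -386833*1/758307 - 16514*(-1/426423) = -386833/758307 + 16514/426423 = -50810602187/107786515287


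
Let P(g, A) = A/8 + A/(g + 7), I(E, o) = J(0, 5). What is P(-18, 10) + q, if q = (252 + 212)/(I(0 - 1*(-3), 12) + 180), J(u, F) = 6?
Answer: 11603/4092 ≈ 2.8355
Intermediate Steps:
I(E, o) = 6
q = 232/93 (q = (252 + 212)/(6 + 180) = 464/186 = 464*(1/186) = 232/93 ≈ 2.4946)
P(g, A) = A/8 + A/(7 + g) (P(g, A) = A*(1/8) + A/(7 + g) = A/8 + A/(7 + g))
P(-18, 10) + q = (1/8)*10*(15 - 18)/(7 - 18) + 232/93 = (1/8)*10*(-3)/(-11) + 232/93 = (1/8)*10*(-1/11)*(-3) + 232/93 = 15/44 + 232/93 = 11603/4092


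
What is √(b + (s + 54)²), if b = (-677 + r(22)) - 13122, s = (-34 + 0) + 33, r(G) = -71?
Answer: 3*I*√1229 ≈ 105.17*I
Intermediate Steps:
s = -1 (s = -34 + 33 = -1)
b = -13870 (b = (-677 - 71) - 13122 = -748 - 13122 = -13870)
√(b + (s + 54)²) = √(-13870 + (-1 + 54)²) = √(-13870 + 53²) = √(-13870 + 2809) = √(-11061) = 3*I*√1229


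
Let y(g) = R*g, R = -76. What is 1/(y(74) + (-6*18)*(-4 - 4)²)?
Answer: -1/12536 ≈ -7.9770e-5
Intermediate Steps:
y(g) = -76*g
1/(y(74) + (-6*18)*(-4 - 4)²) = 1/(-76*74 + (-6*18)*(-4 - 4)²) = 1/(-5624 - 108*(-8)²) = 1/(-5624 - 108*64) = 1/(-5624 - 6912) = 1/(-12536) = -1/12536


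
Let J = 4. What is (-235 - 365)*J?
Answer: -2400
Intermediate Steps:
(-235 - 365)*J = (-235 - 365)*4 = -600*4 = -2400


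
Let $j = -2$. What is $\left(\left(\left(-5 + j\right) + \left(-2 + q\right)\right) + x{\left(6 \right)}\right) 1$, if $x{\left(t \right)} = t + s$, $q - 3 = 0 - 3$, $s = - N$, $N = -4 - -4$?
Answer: $-3$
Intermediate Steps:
$N = 0$ ($N = -4 + 4 = 0$)
$s = 0$ ($s = \left(-1\right) 0 = 0$)
$q = 0$ ($q = 3 + \left(0 - 3\right) = 3 - 3 = 0$)
$x{\left(t \right)} = t$ ($x{\left(t \right)} = t + 0 = t$)
$\left(\left(\left(-5 + j\right) + \left(-2 + q\right)\right) + x{\left(6 \right)}\right) 1 = \left(\left(\left(-5 - 2\right) + \left(-2 + 0\right)\right) + 6\right) 1 = \left(\left(-7 - 2\right) + 6\right) 1 = \left(-9 + 6\right) 1 = \left(-3\right) 1 = -3$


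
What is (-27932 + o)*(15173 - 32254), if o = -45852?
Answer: 1260304504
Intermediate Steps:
(-27932 + o)*(15173 - 32254) = (-27932 - 45852)*(15173 - 32254) = -73784*(-17081) = 1260304504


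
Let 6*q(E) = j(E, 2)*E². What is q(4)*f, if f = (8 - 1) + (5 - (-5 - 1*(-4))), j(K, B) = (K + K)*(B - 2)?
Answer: 0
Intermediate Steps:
j(K, B) = 2*K*(-2 + B) (j(K, B) = (2*K)*(-2 + B) = 2*K*(-2 + B))
q(E) = 0 (q(E) = ((2*E*(-2 + 2))*E²)/6 = ((2*E*0)*E²)/6 = (0*E²)/6 = (⅙)*0 = 0)
f = 13 (f = 7 + (5 - (-5 + 4)) = 7 + (5 - 1*(-1)) = 7 + (5 + 1) = 7 + 6 = 13)
q(4)*f = 0*13 = 0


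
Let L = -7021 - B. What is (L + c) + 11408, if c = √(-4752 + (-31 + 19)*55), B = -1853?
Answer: 6240 + 2*I*√1353 ≈ 6240.0 + 73.566*I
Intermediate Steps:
c = 2*I*√1353 (c = √(-4752 - 12*55) = √(-4752 - 660) = √(-5412) = 2*I*√1353 ≈ 73.566*I)
L = -5168 (L = -7021 - 1*(-1853) = -7021 + 1853 = -5168)
(L + c) + 11408 = (-5168 + 2*I*√1353) + 11408 = 6240 + 2*I*√1353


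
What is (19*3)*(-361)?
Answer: -20577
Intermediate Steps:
(19*3)*(-361) = 57*(-361) = -20577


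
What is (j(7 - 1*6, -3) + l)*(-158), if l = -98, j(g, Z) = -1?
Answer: 15642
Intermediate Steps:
(j(7 - 1*6, -3) + l)*(-158) = (-1 - 98)*(-158) = -99*(-158) = 15642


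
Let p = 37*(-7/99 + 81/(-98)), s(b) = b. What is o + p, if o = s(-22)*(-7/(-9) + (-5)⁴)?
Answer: -14876733/1078 ≈ -13800.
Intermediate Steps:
p = -322085/9702 (p = 37*(-7*1/99 + 81*(-1/98)) = 37*(-7/99 - 81/98) = 37*(-8705/9702) = -322085/9702 ≈ -33.198)
o = -123904/9 (o = -22*(-7/(-9) + (-5)⁴) = -22*(-7*(-⅑) + 625) = -22*(7/9 + 625) = -22*5632/9 = -123904/9 ≈ -13767.)
o + p = -123904/9 - 322085/9702 = -14876733/1078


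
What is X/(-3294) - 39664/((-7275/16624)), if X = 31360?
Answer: 361958486464/3993975 ≈ 90626.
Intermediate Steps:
X/(-3294) - 39664/((-7275/16624)) = 31360/(-3294) - 39664/((-7275/16624)) = 31360*(-1/3294) - 39664/((-7275*1/16624)) = -15680/1647 - 39664/(-7275/16624) = -15680/1647 - 39664*(-16624/7275) = -15680/1647 + 659374336/7275 = 361958486464/3993975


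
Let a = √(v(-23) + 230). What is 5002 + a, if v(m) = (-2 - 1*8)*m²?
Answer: 5002 + 2*I*√1265 ≈ 5002.0 + 71.134*I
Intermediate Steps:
v(m) = -10*m² (v(m) = (-2 - 8)*m² = -10*m²)
a = 2*I*√1265 (a = √(-10*(-23)² + 230) = √(-10*529 + 230) = √(-5290 + 230) = √(-5060) = 2*I*√1265 ≈ 71.134*I)
5002 + a = 5002 + 2*I*√1265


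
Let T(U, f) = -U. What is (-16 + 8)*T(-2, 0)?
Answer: -16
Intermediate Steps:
(-16 + 8)*T(-2, 0) = (-16 + 8)*(-1*(-2)) = -8*2 = -16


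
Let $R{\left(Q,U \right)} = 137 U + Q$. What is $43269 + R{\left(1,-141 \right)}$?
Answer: $23953$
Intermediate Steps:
$R{\left(Q,U \right)} = Q + 137 U$
$43269 + R{\left(1,-141 \right)} = 43269 + \left(1 + 137 \left(-141\right)\right) = 43269 + \left(1 - 19317\right) = 43269 - 19316 = 23953$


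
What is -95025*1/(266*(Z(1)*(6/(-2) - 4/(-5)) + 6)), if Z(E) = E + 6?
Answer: 67875/1786 ≈ 38.004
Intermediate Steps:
Z(E) = 6 + E
-95025*1/(266*(Z(1)*(6/(-2) - 4/(-5)) + 6)) = -95025*1/(266*((6 + 1)*(6/(-2) - 4/(-5)) + 6)) = -95025*1/(266*(7*(6*(-½) - 4*(-⅕)) + 6)) = -95025*1/(266*(7*(-3 + ⅘) + 6)) = -95025*1/(266*(7*(-11/5) + 6)) = -95025*1/(266*(-77/5 + 6)) = -95025/(-47/5*(-7)*(-38)) = -95025/((329/5)*(-38)) = -95025/(-12502/5) = -95025*(-5/12502) = 67875/1786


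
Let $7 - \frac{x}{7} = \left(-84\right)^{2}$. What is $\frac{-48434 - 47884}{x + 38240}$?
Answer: $\frac{32106}{3701} \approx 8.675$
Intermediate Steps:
$x = -49343$ ($x = 49 - 7 \left(-84\right)^{2} = 49 - 49392 = -49343$)
$\frac{-48434 - 47884}{x + 38240} = \frac{-48434 - 47884}{-49343 + 38240} = - \frac{96318}{-11103} = \left(-96318\right) \left(- \frac{1}{11103}\right) = \frac{32106}{3701}$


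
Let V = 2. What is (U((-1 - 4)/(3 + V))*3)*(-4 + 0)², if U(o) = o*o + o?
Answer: 0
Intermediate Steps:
U(o) = o + o² (U(o) = o² + o = o + o²)
(U((-1 - 4)/(3 + V))*3)*(-4 + 0)² = ((((-1 - 4)/(3 + 2))*(1 + (-1 - 4)/(3 + 2)))*3)*(-4 + 0)² = (((-5/5)*(1 - 5/5))*3)*(-4)² = (((-5*⅕)*(1 - 5*⅕))*3)*16 = (-(1 - 1)*3)*16 = (-1*0*3)*16 = (0*3)*16 = 0*16 = 0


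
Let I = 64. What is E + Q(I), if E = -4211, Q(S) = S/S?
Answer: -4210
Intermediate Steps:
Q(S) = 1
E + Q(I) = -4211 + 1 = -4210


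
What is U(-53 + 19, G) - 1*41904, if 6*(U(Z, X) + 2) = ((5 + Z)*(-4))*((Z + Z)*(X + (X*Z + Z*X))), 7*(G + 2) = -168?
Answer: -6996166/3 ≈ -2.3321e+6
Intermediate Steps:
G = -26 (G = -2 + (⅐)*(-168) = -2 - 24 = -26)
U(Z, X) = -2 + Z*(-20 - 4*Z)*(X + 2*X*Z)/3 (U(Z, X) = -2 + (((5 + Z)*(-4))*((Z + Z)*(X + (X*Z + Z*X))))/6 = -2 + ((-20 - 4*Z)*((2*Z)*(X + (X*Z + X*Z))))/6 = -2 + ((-20 - 4*Z)*((2*Z)*(X + 2*X*Z)))/6 = -2 + ((-20 - 4*Z)*(2*Z*(X + 2*X*Z)))/6 = -2 + (2*Z*(-20 - 4*Z)*(X + 2*X*Z))/6 = -2 + Z*(-20 - 4*Z)*(X + 2*X*Z)/3)
U(-53 + 19, G) - 1*41904 = (-2 - 44/3*(-26)*(-53 + 19)² - 20/3*(-26)*(-53 + 19) - 8/3*(-26)*(-53 + 19)³) - 1*41904 = (-2 - 44/3*(-26)*(-34)² - 20/3*(-26)*(-34) - 8/3*(-26)*(-34)³) - 41904 = (-2 - 44/3*(-26)*1156 - 17680/3 - 8/3*(-26)*(-39304)) - 41904 = (-2 + 1322464/3 - 17680/3 - 8175232/3) - 41904 = -6870454/3 - 41904 = -6996166/3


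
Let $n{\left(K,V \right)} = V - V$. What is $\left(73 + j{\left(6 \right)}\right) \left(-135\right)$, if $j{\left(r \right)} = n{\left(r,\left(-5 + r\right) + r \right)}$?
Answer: $-9855$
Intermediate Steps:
$n{\left(K,V \right)} = 0$
$j{\left(r \right)} = 0$
$\left(73 + j{\left(6 \right)}\right) \left(-135\right) = \left(73 + 0\right) \left(-135\right) = 73 \left(-135\right) = -9855$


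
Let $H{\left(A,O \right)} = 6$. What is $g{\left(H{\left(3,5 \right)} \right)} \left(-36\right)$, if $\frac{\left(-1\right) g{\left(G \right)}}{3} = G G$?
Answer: $3888$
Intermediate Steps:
$g{\left(G \right)} = - 3 G^{2}$ ($g{\left(G \right)} = - 3 G G = - 3 G^{2}$)
$g{\left(H{\left(3,5 \right)} \right)} \left(-36\right) = - 3 \cdot 6^{2} \left(-36\right) = \left(-3\right) 36 \left(-36\right) = \left(-108\right) \left(-36\right) = 3888$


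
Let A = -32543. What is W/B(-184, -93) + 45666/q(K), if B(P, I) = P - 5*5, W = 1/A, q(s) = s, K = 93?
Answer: 103532235145/210846097 ≈ 491.03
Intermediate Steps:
W = -1/32543 (W = 1/(-32543) = -1/32543 ≈ -3.0729e-5)
B(P, I) = -25 + P (B(P, I) = P - 25 = -25 + P)
W/B(-184, -93) + 45666/q(K) = -1/(32543*(-25 - 184)) + 45666/93 = -1/32543/(-209) + 45666*(1/93) = -1/32543*(-1/209) + 15222/31 = 1/6801487 + 15222/31 = 103532235145/210846097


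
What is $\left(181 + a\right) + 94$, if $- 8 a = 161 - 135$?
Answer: $\frac{1087}{4} \approx 271.75$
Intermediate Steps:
$a = - \frac{13}{4}$ ($a = - \frac{161 - 135}{8} = \left(- \frac{1}{8}\right) 26 = - \frac{13}{4} \approx -3.25$)
$\left(181 + a\right) + 94 = \left(181 - \frac{13}{4}\right) + 94 = \frac{711}{4} + 94 = \frac{1087}{4}$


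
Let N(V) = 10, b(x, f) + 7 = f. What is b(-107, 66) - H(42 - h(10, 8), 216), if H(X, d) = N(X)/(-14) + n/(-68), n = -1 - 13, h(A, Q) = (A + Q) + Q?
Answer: 14163/238 ≈ 59.508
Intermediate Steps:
b(x, f) = -7 + f
h(A, Q) = A + 2*Q
n = -14
H(X, d) = -121/238 (H(X, d) = 10/(-14) - 14/(-68) = 10*(-1/14) - 14*(-1/68) = -5/7 + 7/34 = -121/238)
b(-107, 66) - H(42 - h(10, 8), 216) = (-7 + 66) - 1*(-121/238) = 59 + 121/238 = 14163/238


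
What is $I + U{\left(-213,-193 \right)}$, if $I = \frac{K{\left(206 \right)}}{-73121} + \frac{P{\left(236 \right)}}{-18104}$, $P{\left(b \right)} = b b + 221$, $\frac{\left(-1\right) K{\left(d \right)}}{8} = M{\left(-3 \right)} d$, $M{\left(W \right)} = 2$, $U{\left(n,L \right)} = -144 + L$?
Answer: $- \frac{450143766981}{1323782584} \approx -340.04$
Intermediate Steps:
$K{\left(d \right)} = - 16 d$ ($K{\left(d \right)} = - 8 \cdot 2 d = - 16 d$)
$P{\left(b \right)} = 221 + b^{2}$ ($P{\left(b \right)} = b^{2} + 221 = 221 + b^{2}$)
$I = - \frac{4029036173}{1323782584}$ ($I = \frac{\left(-16\right) 206}{-73121} + \frac{221 + 236^{2}}{-18104} = \left(-3296\right) \left(- \frac{1}{73121}\right) + \left(221 + 55696\right) \left(- \frac{1}{18104}\right) = \frac{3296}{73121} + 55917 \left(- \frac{1}{18104}\right) = \frac{3296}{73121} - \frac{55917}{18104} = - \frac{4029036173}{1323782584} \approx -3.0436$)
$I + U{\left(-213,-193 \right)} = - \frac{4029036173}{1323782584} - 337 = - \frac{450143766981}{1323782584}$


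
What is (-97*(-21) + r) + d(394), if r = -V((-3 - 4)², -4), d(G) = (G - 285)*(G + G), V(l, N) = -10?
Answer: 87939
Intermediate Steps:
d(G) = 2*G*(-285 + G) (d(G) = (-285 + G)*(2*G) = 2*G*(-285 + G))
r = 10 (r = -1*(-10) = 10)
(-97*(-21) + r) + d(394) = (-97*(-21) + 10) + 2*394*(-285 + 394) = (2037 + 10) + 2*394*109 = 2047 + 85892 = 87939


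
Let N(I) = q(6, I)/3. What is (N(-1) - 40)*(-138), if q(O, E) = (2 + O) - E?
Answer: 5106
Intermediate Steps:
q(O, E) = 2 + O - E
N(I) = 8/3 - I/3 (N(I) = (2 + 6 - I)/3 = (8 - I)*(⅓) = 8/3 - I/3)
(N(-1) - 40)*(-138) = ((8/3 - ⅓*(-1)) - 40)*(-138) = ((8/3 + ⅓) - 40)*(-138) = (3 - 40)*(-138) = -37*(-138) = 5106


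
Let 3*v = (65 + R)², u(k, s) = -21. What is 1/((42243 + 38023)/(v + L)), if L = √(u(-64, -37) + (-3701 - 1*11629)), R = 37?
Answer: 1734/40133 + I*√15351/80266 ≈ 0.043206 + 0.0015436*I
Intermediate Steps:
v = 3468 (v = (65 + 37)²/3 = (⅓)*102² = (⅓)*10404 = 3468)
L = I*√15351 (L = √(-21 + (-3701 - 1*11629)) = √(-21 + (-3701 - 11629)) = √(-21 - 15330) = √(-15351) = I*√15351 ≈ 123.9*I)
1/((42243 + 38023)/(v + L)) = 1/((42243 + 38023)/(3468 + I*√15351)) = 1/(80266/(3468 + I*√15351)) = 1734/40133 + I*√15351/80266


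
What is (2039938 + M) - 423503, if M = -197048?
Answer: 1419387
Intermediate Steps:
(2039938 + M) - 423503 = (2039938 - 197048) - 423503 = 1842890 - 423503 = 1419387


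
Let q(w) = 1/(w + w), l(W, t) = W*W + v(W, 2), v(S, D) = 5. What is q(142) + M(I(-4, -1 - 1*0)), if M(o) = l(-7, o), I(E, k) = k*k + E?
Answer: 15337/284 ≈ 54.004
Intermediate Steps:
l(W, t) = 5 + W**2 (l(W, t) = W*W + 5 = W**2 + 5 = 5 + W**2)
q(w) = 1/(2*w)
I(E, k) = E + k**2 (I(E, k) = k**2 + E = E + k**2)
M(o) = 54 (M(o) = 5 + (-7)**2 = 5 + 49 = 54)
q(142) + M(I(-4, -1 - 1*0)) = (1/2)/142 + 54 = (1/2)*(1/142) + 54 = 1/284 + 54 = 15337/284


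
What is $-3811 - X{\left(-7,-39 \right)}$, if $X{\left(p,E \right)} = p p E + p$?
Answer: $-1893$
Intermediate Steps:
$X{\left(p,E \right)} = p + E p^{2}$ ($X{\left(p,E \right)} = p^{2} E + p = E p^{2} + p = p + E p^{2}$)
$-3811 - X{\left(-7,-39 \right)} = -3811 - - 7 \left(1 - -273\right) = -3811 - - 7 \left(1 + 273\right) = -3811 - \left(-7\right) 274 = -3811 - -1918 = -3811 + 1918 = -1893$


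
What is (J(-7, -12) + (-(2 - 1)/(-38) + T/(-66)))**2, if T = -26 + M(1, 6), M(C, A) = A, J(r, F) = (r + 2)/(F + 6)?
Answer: 59049/43681 ≈ 1.3518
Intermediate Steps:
J(r, F) = (2 + r)/(6 + F)
T = -20 (T = -26 + 6 = -20)
(J(-7, -12) + (-(2 - 1)/(-38) + T/(-66)))**2 = ((2 - 7)/(6 - 12) + (-(2 - 1)/(-38) - 20/(-66)))**2 = (-5/(-6) + (-1*1*(-1/38) - 20*(-1/66)))**2 = (-1/6*(-5) + (-1*(-1/38) + 10/33))**2 = (5/6 + (1/38 + 10/33))**2 = (5/6 + 413/1254)**2 = (243/209)**2 = 59049/43681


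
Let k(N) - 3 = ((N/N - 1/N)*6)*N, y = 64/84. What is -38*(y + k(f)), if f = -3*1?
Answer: 16150/21 ≈ 769.05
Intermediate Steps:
f = -3
y = 16/21 (y = 64*(1/84) = 16/21 ≈ 0.76190)
k(N) = 3 + N*(6 - 6/N) (k(N) = 3 + ((N/N - 1/N)*6)*N = 3 + ((1 - 1/N)*6)*N = 3 + (6 - 6/N)*N = 3 + N*(6 - 6/N))
-38*(y + k(f)) = -38*(16/21 + (-3 + 6*(-3))) = -38*(16/21 + (-3 - 18)) = -38*(16/21 - 21) = -38*(-425/21) = 16150/21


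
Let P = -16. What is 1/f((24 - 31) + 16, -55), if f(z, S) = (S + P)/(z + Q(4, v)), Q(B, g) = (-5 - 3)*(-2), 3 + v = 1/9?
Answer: -25/71 ≈ -0.35211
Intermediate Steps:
v = -26/9 (v = -3 + 1/9 = -3 + ⅑ = -26/9 ≈ -2.8889)
Q(B, g) = 16 (Q(B, g) = -8*(-2) = 16)
f(z, S) = (-16 + S)/(16 + z) (f(z, S) = (S - 16)/(z + 16) = (-16 + S)/(16 + z))
1/f((24 - 31) + 16, -55) = 1/((-16 - 55)/(16 + ((24 - 31) + 16))) = 1/(-71/(16 + (-7 + 16))) = 1/(-71/(16 + 9)) = 1/(-71/25) = -25/71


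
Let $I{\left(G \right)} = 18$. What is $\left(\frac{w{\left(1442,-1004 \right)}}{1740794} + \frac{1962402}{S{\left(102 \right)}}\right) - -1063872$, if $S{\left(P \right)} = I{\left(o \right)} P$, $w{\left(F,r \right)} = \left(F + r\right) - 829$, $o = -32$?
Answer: $\frac{141818961607040}{133170741} \approx 1.0649 \cdot 10^{6}$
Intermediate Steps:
$w{\left(F,r \right)} = -829 + F + r$
$S{\left(P \right)} = 18 P$
$\left(\frac{w{\left(1442,-1004 \right)}}{1740794} + \frac{1962402}{S{\left(102 \right)}}\right) - -1063872 = \left(\frac{-829 + 1442 - 1004}{1740794} + \frac{1962402}{18 \cdot 102}\right) - -1063872 = \left(\left(-391\right) \frac{1}{1740794} + \frac{1962402}{1836}\right) + 1063872 = \left(- \frac{391}{1740794} + 1962402 \cdot \frac{1}{1836}\right) + 1063872 = \left(- \frac{391}{1740794} + \frac{327067}{306}\right) + 1063872 = \frac{142339037888}{133170741} + 1063872 = \frac{141818961607040}{133170741}$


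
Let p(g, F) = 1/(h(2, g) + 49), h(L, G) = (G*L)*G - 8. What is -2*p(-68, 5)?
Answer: -2/9289 ≈ -0.00021531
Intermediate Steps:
h(L, G) = -8 + L*G² (h(L, G) = L*G² - 8 = -8 + L*G²)
p(g, F) = 1/(41 + 2*g²) (p(g, F) = 1/((-8 + 2*g²) + 49) = 1/(41 + 2*g²))
-2*p(-68, 5) = -2/(41 + 2*(-68)²) = -2/(41 + 2*4624) = -2/(41 + 9248) = -2/9289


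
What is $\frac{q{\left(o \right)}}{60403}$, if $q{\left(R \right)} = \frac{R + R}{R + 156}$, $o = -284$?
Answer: $\frac{71}{966448} \approx 7.3465 \cdot 10^{-5}$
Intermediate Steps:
$q{\left(R \right)} = \frac{2 R}{156 + R}$
$\frac{q{\left(o \right)}}{60403} = \frac{2 \left(-284\right) \frac{1}{156 - 284}}{60403} = 2 \left(-284\right) \frac{1}{-128} \cdot \frac{1}{60403} = 2 \left(-284\right) \left(- \frac{1}{128}\right) \frac{1}{60403} = \frac{71}{16} \cdot \frac{1}{60403} = \frac{71}{966448}$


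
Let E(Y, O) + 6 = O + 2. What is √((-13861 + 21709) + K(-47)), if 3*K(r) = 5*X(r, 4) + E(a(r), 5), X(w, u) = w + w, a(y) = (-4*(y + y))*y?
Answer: 5*√2769/3 ≈ 87.702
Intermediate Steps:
a(y) = -8*y² (a(y) = (-8*y)*y = -8*y²)
E(Y, O) = -4 + O (E(Y, O) = -6 + (O + 2) = -6 + (2 + O) = -4 + O)
X(w, u) = 2*w
K(r) = ⅓ + 10*r/3 (K(r) = (5*(2*r) + (-4 + 5))/3 = (10*r + 1)/3 = (1 + 10*r)/3 = ⅓ + 10*r/3)
√((-13861 + 21709) + K(-47)) = √((-13861 + 21709) + (⅓ + (10/3)*(-47))) = √(7848 + (⅓ - 470/3)) = √(7848 - 469/3) = √(23075/3) = 5*√2769/3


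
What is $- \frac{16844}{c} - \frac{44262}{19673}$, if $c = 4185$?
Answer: $- \frac{516608482}{82331505} \approx -6.2747$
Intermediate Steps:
$- \frac{16844}{c} - \frac{44262}{19673} = - \frac{16844}{4185} - \frac{44262}{19673} = - \frac{516608482}{82331505}$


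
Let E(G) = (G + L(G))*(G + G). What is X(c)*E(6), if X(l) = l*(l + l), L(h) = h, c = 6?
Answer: 10368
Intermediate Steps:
X(l) = 2*l² (X(l) = l*(2*l) = 2*l²)
E(G) = 4*G² (E(G) = (G + G)*(G + G) = (2*G)*(2*G) = 4*G²)
X(c)*E(6) = (2*6²)*(4*6²) = (2*36)*(4*36) = 72*144 = 10368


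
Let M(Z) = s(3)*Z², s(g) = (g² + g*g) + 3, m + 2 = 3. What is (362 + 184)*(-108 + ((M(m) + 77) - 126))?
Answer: -74256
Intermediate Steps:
m = 1 (m = -2 + 3 = 1)
s(g) = 3 + 2*g² (s(g) = (g² + g²) + 3 = 2*g² + 3 = 3 + 2*g²)
M(Z) = 21*Z² (M(Z) = (3 + 2*3²)*Z² = (3 + 2*9)*Z² = (3 + 18)*Z² = 21*Z²)
(362 + 184)*(-108 + ((M(m) + 77) - 126)) = (362 + 184)*(-108 + ((21*1² + 77) - 126)) = 546*(-108 + ((21*1 + 77) - 126)) = 546*(-108 + ((21 + 77) - 126)) = 546*(-108 + (98 - 126)) = 546*(-108 - 28) = 546*(-136) = -74256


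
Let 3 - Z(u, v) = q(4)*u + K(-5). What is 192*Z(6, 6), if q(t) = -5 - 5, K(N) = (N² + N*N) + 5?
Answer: 1536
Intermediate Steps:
K(N) = 5 + 2*N² (K(N) = (N² + N²) + 5 = 2*N² + 5 = 5 + 2*N²)
q(t) = -10
Z(u, v) = -52 + 10*u (Z(u, v) = 3 - (-10*u + (5 + 2*(-5)²)) = 3 - (-10*u + (5 + 2*25)) = 3 - (-10*u + (5 + 50)) = 3 - (-10*u + 55) = 3 - (55 - 10*u) = 3 + (-55 + 10*u) = -52 + 10*u)
192*Z(6, 6) = 192*(-52 + 10*6) = 192*(-52 + 60) = 192*8 = 1536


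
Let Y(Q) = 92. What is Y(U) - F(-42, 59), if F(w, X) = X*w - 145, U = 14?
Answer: 2715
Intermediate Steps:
F(w, X) = -145 + X*w
Y(U) - F(-42, 59) = 92 - (-145 + 59*(-42)) = 92 - (-145 - 2478) = 92 - 1*(-2623) = 92 + 2623 = 2715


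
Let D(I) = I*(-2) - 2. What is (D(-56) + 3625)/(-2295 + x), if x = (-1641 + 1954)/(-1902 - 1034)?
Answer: -10965960/6738433 ≈ -1.6274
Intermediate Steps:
D(I) = -2 - 2*I (D(I) = -2*I - 2 = -2 - 2*I)
x = -313/2936 (x = 313/(-2936) = 313*(-1/2936) = -313/2936 ≈ -0.10661)
(D(-56) + 3625)/(-2295 + x) = ((-2 - 2*(-56)) + 3625)/(-2295 - 313/2936) = ((-2 + 112) + 3625)/(-6738433/2936) = (110 + 3625)*(-2936/6738433) = 3735*(-2936/6738433) = -10965960/6738433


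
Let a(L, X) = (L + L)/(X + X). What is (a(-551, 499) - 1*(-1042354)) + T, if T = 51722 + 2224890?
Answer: 1656163483/499 ≈ 3.3190e+6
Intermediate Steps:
T = 2276612
a(L, X) = L/X (a(L, X) = (2*L)/((2*X)) = (2*L)*(1/(2*X)) = L/X)
(a(-551, 499) - 1*(-1042354)) + T = (-551/499 - 1*(-1042354)) + 2276612 = (-551*1/499 + 1042354) + 2276612 = (-551/499 + 1042354) + 2276612 = 520134095/499 + 2276612 = 1656163483/499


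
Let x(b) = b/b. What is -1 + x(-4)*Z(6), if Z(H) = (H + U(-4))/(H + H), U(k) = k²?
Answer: ⅚ ≈ 0.83333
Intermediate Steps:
Z(H) = (16 + H)/(2*H) (Z(H) = (H + (-4)²)/(H + H) = (H + 16)/((2*H)) = (16 + H)*(1/(2*H)) = (16 + H)/(2*H))
x(b) = 1
-1 + x(-4)*Z(6) = -1 + 1*((½)*(16 + 6)/6) = -1 + 1*((½)*(⅙)*22) = -1 + 1*(11/6) = -1 + 11/6 = ⅚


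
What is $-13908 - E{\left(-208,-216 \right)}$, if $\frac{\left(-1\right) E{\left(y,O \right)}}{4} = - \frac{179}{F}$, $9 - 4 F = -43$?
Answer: $- \frac{181520}{13} \approx -13963.0$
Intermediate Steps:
$F = 13$ ($F = \frac{9}{4} - - \frac{43}{4} = \frac{9}{4} + \frac{43}{4} = 13$)
$E{\left(y,O \right)} = \frac{716}{13}$ ($E{\left(y,O \right)} = - 4 \left(- \frac{179}{13}\right) = - 4 \left(\left(-179\right) \frac{1}{13}\right) = \left(-4\right) \left(- \frac{179}{13}\right) = \frac{716}{13}$)
$-13908 - E{\left(-208,-216 \right)} = -13908 - \frac{716}{13} = - \frac{181520}{13}$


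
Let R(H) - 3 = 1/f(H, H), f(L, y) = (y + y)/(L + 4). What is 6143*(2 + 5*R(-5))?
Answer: 215005/2 ≈ 1.0750e+5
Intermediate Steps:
f(L, y) = 2*y/(4 + L) (f(L, y) = (2*y)/(4 + L) = 2*y/(4 + L))
R(H) = 3 + (4 + H)/(2*H) (R(H) = 3 + 1/(2*H/(4 + H)) = 3 + (4 + H)/(2*H))
6143*(2 + 5*R(-5)) = 6143*(2 + 5*(7/2 + 2/(-5))) = 6143*(2 + 5*(7/2 + 2*(-⅕))) = 6143*(2 + 5*(7/2 - ⅖)) = 6143*(2 + 5*(31/10)) = 6143*(2 + 31/2) = 6143*(35/2) = 215005/2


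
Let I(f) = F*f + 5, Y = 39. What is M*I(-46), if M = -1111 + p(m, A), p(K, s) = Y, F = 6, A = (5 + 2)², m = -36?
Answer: 290512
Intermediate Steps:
A = 49 (A = 7² = 49)
p(K, s) = 39
I(f) = 5 + 6*f (I(f) = 6*f + 5 = 5 + 6*f)
M = -1072 (M = -1111 + 39 = -1072)
M*I(-46) = -1072*(5 + 6*(-46)) = -1072*(5 - 276) = -1072*(-271) = 290512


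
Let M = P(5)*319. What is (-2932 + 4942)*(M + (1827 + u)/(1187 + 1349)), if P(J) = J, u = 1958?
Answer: 4068948525/1268 ≈ 3.2089e+6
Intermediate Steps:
M = 1595 (M = 5*319 = 1595)
(-2932 + 4942)*(M + (1827 + u)/(1187 + 1349)) = (-2932 + 4942)*(1595 + (1827 + 1958)/(1187 + 1349)) = 2010*(1595 + 3785/2536) = 2010*(4048705/2536) = 4068948525/1268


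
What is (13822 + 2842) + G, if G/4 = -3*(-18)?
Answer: 16880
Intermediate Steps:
G = 216 (G = 4*(-3*(-18)) = 4*54 = 216)
(13822 + 2842) + G = (13822 + 2842) + 216 = 16664 + 216 = 16880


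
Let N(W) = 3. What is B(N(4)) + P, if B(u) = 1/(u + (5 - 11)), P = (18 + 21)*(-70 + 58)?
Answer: -1405/3 ≈ -468.33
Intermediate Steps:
P = -468 (P = 39*(-12) = -468)
B(u) = 1/(-6 + u) (B(u) = 1/(u - 6) = 1/(-6 + u))
B(N(4)) + P = 1/(-6 + 3) - 468 = 1/(-3) - 468 = -⅓ - 468 = -1405/3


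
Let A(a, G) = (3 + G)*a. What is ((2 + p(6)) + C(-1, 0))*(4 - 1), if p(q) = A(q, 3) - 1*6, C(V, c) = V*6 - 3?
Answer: 69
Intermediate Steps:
C(V, c) = -3 + 6*V (C(V, c) = 6*V - 3 = -3 + 6*V)
A(a, G) = a*(3 + G)
p(q) = -6 + 6*q (p(q) = q*(3 + 3) - 1*6 = q*6 - 6 = 6*q - 6 = -6 + 6*q)
((2 + p(6)) + C(-1, 0))*(4 - 1) = ((2 + (-6 + 6*6)) + (-3 + 6*(-1)))*(4 - 1) = ((2 + (-6 + 36)) + (-3 - 6))*3 = ((2 + 30) - 9)*3 = (32 - 9)*3 = 23*3 = 69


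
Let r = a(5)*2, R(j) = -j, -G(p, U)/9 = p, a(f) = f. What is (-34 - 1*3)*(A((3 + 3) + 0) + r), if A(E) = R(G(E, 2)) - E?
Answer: -2146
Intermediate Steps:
G(p, U) = -9*p
A(E) = 8*E (A(E) = -(-9)*E - E = 9*E - E = 8*E)
r = 10 (r = 5*2 = 10)
(-34 - 1*3)*(A((3 + 3) + 0) + r) = (-34 - 1*3)*(8*((3 + 3) + 0) + 10) = (-34 - 3)*(8*(6 + 0) + 10) = -37*(8*6 + 10) = -37*(48 + 10) = -37*58 = -2146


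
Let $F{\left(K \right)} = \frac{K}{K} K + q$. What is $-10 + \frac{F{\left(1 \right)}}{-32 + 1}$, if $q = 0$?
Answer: $- \frac{311}{31} \approx -10.032$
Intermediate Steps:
$F{\left(K \right)} = K$ ($F{\left(K \right)} = \frac{K}{K} K + 0 = 1 K + 0 = K + 0 = K$)
$-10 + \frac{F{\left(1 \right)}}{-32 + 1} = -10 + \frac{1}{-32 + 1} \cdot 1 = -10 + \frac{1}{-31} \cdot 1 = -10 - \frac{1}{31} = - \frac{311}{31}$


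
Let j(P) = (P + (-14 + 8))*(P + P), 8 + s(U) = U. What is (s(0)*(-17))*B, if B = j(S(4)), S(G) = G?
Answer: -2176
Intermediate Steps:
s(U) = -8 + U
j(P) = 2*P*(-6 + P) (j(P) = (P - 6)*(2*P) = (-6 + P)*(2*P) = 2*P*(-6 + P))
B = -16 (B = 2*4*(-6 + 4) = 2*4*(-2) = -16)
(s(0)*(-17))*B = ((-8 + 0)*(-17))*(-16) = -8*(-17)*(-16) = 136*(-16) = -2176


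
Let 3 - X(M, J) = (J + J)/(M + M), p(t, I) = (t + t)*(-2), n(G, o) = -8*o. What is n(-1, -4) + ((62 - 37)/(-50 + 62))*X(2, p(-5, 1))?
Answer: 209/12 ≈ 17.417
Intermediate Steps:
p(t, I) = -4*t (p(t, I) = (2*t)*(-2) = -4*t)
X(M, J) = 3 - J/M (X(M, J) = 3 - (J + J)/(M + M) = 3 - 2*J/(2*M) = 3 - 2*J*1/(2*M) = 3 - J/M)
n(-1, -4) + ((62 - 37)/(-50 + 62))*X(2, p(-5, 1)) = -8*(-4) + ((62 - 37)/(-50 + 62))*(3 - 1*(-4*(-5))/2) = 32 + (25/12)*(3 - 1*20*1/2) = 32 + (25*(1/12))*(3 - 10) = 32 + (25/12)*(-7) = 32 - 175/12 = 209/12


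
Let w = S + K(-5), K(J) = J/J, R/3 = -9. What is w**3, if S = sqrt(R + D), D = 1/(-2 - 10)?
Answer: (6 + 5*I*sqrt(39))**3/216 ≈ -80.25 - 125.33*I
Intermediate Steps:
D = -1/12 (D = 1/(-12) = -1/12 ≈ -0.083333)
R = -27 (R = 3*(-9) = -27)
S = 5*I*sqrt(39)/6 (S = sqrt(-27 - 1/12) = sqrt(-325/12) = 5*I*sqrt(39)/6 ≈ 5.2042*I)
K(J) = 1
w = 1 + 5*I*sqrt(39)/6 (w = 5*I*sqrt(39)/6 + 1 = 1 + 5*I*sqrt(39)/6 ≈ 1.0 + 5.2042*I)
w**3 = (1 + 5*I*sqrt(39)/6)**3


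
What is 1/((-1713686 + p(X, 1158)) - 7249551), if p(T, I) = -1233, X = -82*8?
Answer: -1/8964470 ≈ -1.1155e-7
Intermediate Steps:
X = -656
1/((-1713686 + p(X, 1158)) - 7249551) = 1/((-1713686 - 1233) - 7249551) = 1/(-1714919 - 7249551) = 1/(-8964470) = -1/8964470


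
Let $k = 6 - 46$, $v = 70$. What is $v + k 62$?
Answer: $-2410$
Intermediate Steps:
$k = -40$
$v + k 62 = 70 - 2480 = -2410$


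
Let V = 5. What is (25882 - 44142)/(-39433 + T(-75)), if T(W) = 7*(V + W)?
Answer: 220/481 ≈ 0.45738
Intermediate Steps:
T(W) = 35 + 7*W (T(W) = 7*(5 + W) = 35 + 7*W)
(25882 - 44142)/(-39433 + T(-75)) = (25882 - 44142)/(-39433 + (35 + 7*(-75))) = -18260/(-39433 + (35 - 525)) = -18260/(-39433 - 490) = -18260/(-39923) = -18260*(-1/39923) = 220/481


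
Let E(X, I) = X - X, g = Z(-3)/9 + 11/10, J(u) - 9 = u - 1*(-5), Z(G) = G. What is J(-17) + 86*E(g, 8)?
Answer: -3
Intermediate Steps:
J(u) = 14 + u (J(u) = 9 + (u - 1*(-5)) = 9 + (u + 5) = 9 + (5 + u) = 14 + u)
g = 23/30 (g = -3/9 + 11/10 = -3*⅑ + 11*(⅒) = -⅓ + 11/10 = 23/30 ≈ 0.76667)
E(X, I) = 0
J(-17) + 86*E(g, 8) = (14 - 17) + 86*0 = -3 + 0 = -3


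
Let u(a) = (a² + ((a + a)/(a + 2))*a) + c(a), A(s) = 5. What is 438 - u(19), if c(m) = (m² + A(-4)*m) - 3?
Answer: -8618/21 ≈ -410.38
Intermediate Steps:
c(m) = -3 + m² + 5*m (c(m) = (m² + 5*m) - 3 = -3 + m² + 5*m)
u(a) = -3 + 2*a² + 5*a + 2*a²/(2 + a) (u(a) = (a² + ((a + a)/(a + 2))*a) + (-3 + a² + 5*a) = (a² + ((2*a)/(2 + a))*a) + (-3 + a² + 5*a) = (a² + (2*a/(2 + a))*a) + (-3 + a² + 5*a) = (a² + 2*a²/(2 + a)) + (-3 + a² + 5*a) = -3 + 2*a² + 5*a + 2*a²/(2 + a))
438 - u(19) = 438 - (-6 + 2*19³ + 7*19 + 11*19²)/(2 + 19) = 438 - (-6 + 2*6859 + 133 + 11*361)/21 = 438 - (-6 + 13718 + 133 + 3971)/21 = 438 - 17816/21 = -8618/21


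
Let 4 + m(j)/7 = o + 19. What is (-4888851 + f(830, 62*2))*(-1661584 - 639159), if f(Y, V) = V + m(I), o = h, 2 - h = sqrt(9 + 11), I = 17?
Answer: 11247430635744 + 32210402*sqrt(5) ≈ 1.1247e+13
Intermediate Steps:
h = 2 - 2*sqrt(5) (h = 2 - sqrt(9 + 11) = 2 - sqrt(20) = 2 - 2*sqrt(5) ≈ -2.4721)
o = 2 - 2*sqrt(5) ≈ -2.4721
m(j) = 119 - 14*sqrt(5) (m(j) = -28 + 7*((2 - 2*sqrt(5)) + 19) = -28 + 7*(21 - 2*sqrt(5)) = -28 + (147 - 14*sqrt(5)) = 119 - 14*sqrt(5))
f(Y, V) = 119 + V - 14*sqrt(5) (f(Y, V) = V + (119 - 14*sqrt(5)) = 119 + V - 14*sqrt(5))
(-4888851 + f(830, 62*2))*(-1661584 - 639159) = (-4888851 + (119 + 62*2 - 14*sqrt(5)))*(-1661584 - 639159) = (-4888851 + (119 + 124 - 14*sqrt(5)))*(-2300743) = (-4888851 + (243 - 14*sqrt(5)))*(-2300743) = (-4888608 - 14*sqrt(5))*(-2300743) = 11247430635744 + 32210402*sqrt(5)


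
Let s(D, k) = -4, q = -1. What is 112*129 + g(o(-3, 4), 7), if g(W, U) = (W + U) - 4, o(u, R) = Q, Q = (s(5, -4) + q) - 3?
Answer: 14443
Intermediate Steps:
Q = -8 (Q = (-4 - 1) - 3 = -5 - 3 = -8)
o(u, R) = -8
g(W, U) = -4 + U + W (g(W, U) = (U + W) - 4 = -4 + U + W)
112*129 + g(o(-3, 4), 7) = 112*129 + (-4 + 7 - 8) = 14448 - 5 = 14443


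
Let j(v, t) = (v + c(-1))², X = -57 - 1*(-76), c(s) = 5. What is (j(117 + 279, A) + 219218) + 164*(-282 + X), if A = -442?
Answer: 336887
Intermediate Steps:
X = 19 (X = -57 + 76 = 19)
j(v, t) = (5 + v)² (j(v, t) = (v + 5)² = (5 + v)²)
(j(117 + 279, A) + 219218) + 164*(-282 + X) = ((5 + (117 + 279))² + 219218) + 164*(-282 + 19) = ((5 + 396)² + 219218) + 164*(-263) = (401² + 219218) - 43132 = (160801 + 219218) - 43132 = 380019 - 43132 = 336887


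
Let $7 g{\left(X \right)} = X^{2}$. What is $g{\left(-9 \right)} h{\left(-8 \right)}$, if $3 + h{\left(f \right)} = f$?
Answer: $- \frac{891}{7} \approx -127.29$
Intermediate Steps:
$g{\left(X \right)} = \frac{X^{2}}{7}$
$h{\left(f \right)} = -3 + f$
$g{\left(-9 \right)} h{\left(-8 \right)} = \frac{\left(-9\right)^{2}}{7} \left(-3 - 8\right) = \frac{1}{7} \cdot 81 \left(-11\right) = \frac{81}{7} \left(-11\right) = - \frac{891}{7}$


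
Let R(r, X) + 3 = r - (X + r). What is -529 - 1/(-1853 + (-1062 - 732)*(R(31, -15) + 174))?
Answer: -177499072/335537 ≈ -529.00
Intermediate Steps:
R(r, X) = -3 - X (R(r, X) = -3 + (r - (X + r)) = -3 + (r + (-X - r)) = -3 - X)
-529 - 1/(-1853 + (-1062 - 732)*(R(31, -15) + 174)) = -529 - 1/(-1853 + (-1062 - 732)*((-3 - 1*(-15)) + 174)) = -529 - 1/(-1853 - 1794*((-3 + 15) + 174)) = -529 - 1/(-1853 - 1794*(12 + 174)) = -529 - 1/(-1853 - 1794*186) = -529 - 1/(-1853 - 333684) = -529 - 1/(-335537) = -529 - 1*(-1/335537) = -529 + 1/335537 = -177499072/335537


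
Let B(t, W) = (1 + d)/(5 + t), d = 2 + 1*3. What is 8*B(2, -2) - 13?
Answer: -43/7 ≈ -6.1429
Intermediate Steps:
d = 5 (d = 2 + 3 = 5)
B(t, W) = 6/(5 + t) (B(t, W) = (1 + 5)/(5 + t) = 6/(5 + t))
8*B(2, -2) - 13 = 8*(6/(5 + 2)) - 13 = 8*(6/7) - 13 = 48/7 - 13 = -43/7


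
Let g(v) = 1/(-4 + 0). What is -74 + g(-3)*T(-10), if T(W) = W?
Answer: -143/2 ≈ -71.500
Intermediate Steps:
g(v) = -¼ (g(v) = 1/(-4) = -¼)
-74 + g(-3)*T(-10) = -74 - ¼*(-10) = -74 + 5/2 = -143/2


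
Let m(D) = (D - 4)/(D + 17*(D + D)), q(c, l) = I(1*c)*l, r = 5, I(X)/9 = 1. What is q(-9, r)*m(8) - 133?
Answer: -1853/14 ≈ -132.36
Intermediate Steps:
I(X) = 9 (I(X) = 9*1 = 9)
q(c, l) = 9*l
m(D) = (-4 + D)/(35*D) (m(D) = (-4 + D)/(D + 17*(2*D)) = (-4 + D)/(D + 34*D) = (-4 + D)/((35*D)) = (-4 + D)*(1/(35*D)) = (-4 + D)/(35*D))
q(-9, r)*m(8) - 133 = (9*5)*((1/35)*(-4 + 8)/8) - 133 = 45*((1/35)*(⅛)*4) - 133 = 45*(1/70) - 133 = 9/14 - 133 = -1853/14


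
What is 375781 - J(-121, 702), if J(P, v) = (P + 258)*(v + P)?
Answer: 296184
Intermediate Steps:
J(P, v) = (258 + P)*(P + v)
375781 - J(-121, 702) = 375781 - ((-121)² + 258*(-121) + 258*702 - 121*702) = 375781 - (14641 - 31218 + 181116 - 84942) = 375781 - 1*79597 = 375781 - 79597 = 296184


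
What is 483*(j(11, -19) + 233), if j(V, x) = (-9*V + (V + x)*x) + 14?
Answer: 144900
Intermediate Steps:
j(V, x) = 14 - 9*V + x*(V + x) (j(V, x) = (-9*V + x*(V + x)) + 14 = 14 - 9*V + x*(V + x))
483*(j(11, -19) + 233) = 483*((14 + (-19)**2 - 9*11 + 11*(-19)) + 233) = 483*((14 + 361 - 99 - 209) + 233) = 483*(67 + 233) = 483*300 = 144900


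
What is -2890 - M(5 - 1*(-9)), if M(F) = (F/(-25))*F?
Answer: -72054/25 ≈ -2882.2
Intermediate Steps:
M(F) = -F²/25 (M(F) = (F*(-1/25))*F = (-F/25)*F = -F²/25)
-2890 - M(5 - 1*(-9)) = -2890 - (-1)*(5 - 1*(-9))²/25 = -2890 - (-1)*(5 + 9)²/25 = -2890 - (-1)*14²/25 = -2890 - (-1)*196/25 = -2890 - 1*(-196/25) = -2890 + 196/25 = -72054/25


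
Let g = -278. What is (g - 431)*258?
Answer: -182922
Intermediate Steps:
(g - 431)*258 = (-278 - 431)*258 = -709*258 = -182922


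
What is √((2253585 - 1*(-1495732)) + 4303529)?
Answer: √8052846 ≈ 2837.8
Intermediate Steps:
√((2253585 - 1*(-1495732)) + 4303529) = √((2253585 + 1495732) + 4303529) = √(3749317 + 4303529) = √8052846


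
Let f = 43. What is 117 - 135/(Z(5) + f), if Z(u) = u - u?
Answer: 4896/43 ≈ 113.86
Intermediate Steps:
Z(u) = 0
117 - 135/(Z(5) + f) = 117 - 135/(0 + 43) = 117 - 135/43 = 4896/43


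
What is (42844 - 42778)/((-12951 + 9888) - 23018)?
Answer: -6/2371 ≈ -0.0025306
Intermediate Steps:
(42844 - 42778)/((-12951 + 9888) - 23018) = 66/(-3063 - 23018) = 66/(-26081) = 66*(-1/26081) = -6/2371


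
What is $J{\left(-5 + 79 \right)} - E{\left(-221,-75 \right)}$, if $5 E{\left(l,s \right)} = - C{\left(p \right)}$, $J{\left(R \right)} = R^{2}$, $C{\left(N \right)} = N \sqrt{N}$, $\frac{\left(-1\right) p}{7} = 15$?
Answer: $5476 - 21 i \sqrt{105} \approx 5476.0 - 215.19 i$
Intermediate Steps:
$p = -105$ ($p = \left(-7\right) 15 = -105$)
$C{\left(N \right)} = N^{\frac{3}{2}}$
$E{\left(l,s \right)} = 21 i \sqrt{105}$ ($E{\left(l,s \right)} = \frac{\left(-1\right) \left(-105\right)^{\frac{3}{2}}}{5} = \frac{\left(-1\right) \left(- 105 i \sqrt{105}\right)}{5} = \frac{105 i \sqrt{105}}{5} = 21 i \sqrt{105}$)
$J{\left(-5 + 79 \right)} - E{\left(-221,-75 \right)} = \left(-5 + 79\right)^{2} - 21 i \sqrt{105} = 74^{2} - 21 i \sqrt{105} = 5476 - 21 i \sqrt{105}$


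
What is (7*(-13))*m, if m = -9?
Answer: 819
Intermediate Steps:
(7*(-13))*m = (7*(-13))*(-9) = -91*(-9) = 819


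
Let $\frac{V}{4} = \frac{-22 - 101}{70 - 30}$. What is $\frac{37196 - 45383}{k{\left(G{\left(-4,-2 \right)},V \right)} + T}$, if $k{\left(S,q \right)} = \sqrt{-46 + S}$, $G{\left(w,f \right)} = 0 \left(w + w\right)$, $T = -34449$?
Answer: $\frac{282033963}{1186733647} + \frac{8187 i \sqrt{46}}{1186733647} \approx 0.23766 + 4.679 \cdot 10^{-5} i$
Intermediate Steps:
$G{\left(w,f \right)} = 0$ ($G{\left(w,f \right)} = 0 \cdot 2 w = 0$)
$V = - \frac{123}{10}$ ($V = 4 \frac{-22 - 101}{70 - 30} = 4 \left(- \frac{123}{40}\right) = - \frac{123}{10} \approx -12.3$)
$\frac{37196 - 45383}{k{\left(G{\left(-4,-2 \right)},V \right)} + T} = \frac{37196 - 45383}{\sqrt{-46 + 0} - 34449} = - \frac{8187}{\sqrt{-46} - 34449} = - \frac{8187}{i \sqrt{46} - 34449} = - \frac{8187}{-34449 + i \sqrt{46}}$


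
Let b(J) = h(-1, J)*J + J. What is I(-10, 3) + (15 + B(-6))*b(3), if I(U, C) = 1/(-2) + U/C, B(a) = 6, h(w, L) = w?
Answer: -23/6 ≈ -3.8333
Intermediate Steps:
I(U, C) = -½ + U/C (I(U, C) = 1*(-½) + U/C = -½ + U/C)
b(J) = 0 (b(J) = -J + J = 0)
I(-10, 3) + (15 + B(-6))*b(3) = (-10 - ½*3)/3 + (15 + 6)*0 = (-10 - 3/2)/3 + 21*0 = (⅓)*(-23/2) + 0 = -23/6 + 0 = -23/6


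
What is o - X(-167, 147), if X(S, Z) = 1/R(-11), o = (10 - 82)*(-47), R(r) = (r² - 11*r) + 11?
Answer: 856151/253 ≈ 3384.0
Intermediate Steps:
R(r) = 11 + r² - 11*r
o = 3384 (o = -72*(-47) = 3384)
X(S, Z) = 1/253 (X(S, Z) = 1/(11 + (-11)² - 11*(-11)) = 1/(11 + 121 + 121) = 1/253)
o - X(-167, 147) = 3384 - 1*1/253 = 3384 - 1/253 = 856151/253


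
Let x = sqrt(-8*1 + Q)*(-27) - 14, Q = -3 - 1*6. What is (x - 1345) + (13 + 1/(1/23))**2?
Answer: -63 - 27*I*sqrt(17) ≈ -63.0 - 111.32*I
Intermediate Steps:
Q = -9 (Q = -3 - 6 = -9)
x = -14 - 27*I*sqrt(17) (x = sqrt(-8*1 - 9)*(-27) - 14 = sqrt(-8 - 9)*(-27) - 14 = sqrt(-17)*(-27) - 14 = (I*sqrt(17))*(-27) - 14 = -27*I*sqrt(17) - 14 = -14 - 27*I*sqrt(17) ≈ -14.0 - 111.32*I)
(x - 1345) + (13 + 1/(1/23))**2 = ((-14 - 27*I*sqrt(17)) - 1345) + (13 + 1/(1/23))**2 = (-1359 - 27*I*sqrt(17)) + (13 + 1/(1/23))**2 = (-1359 - 27*I*sqrt(17)) + (13 + 23)**2 = (-1359 - 27*I*sqrt(17)) + 36**2 = (-1359 - 27*I*sqrt(17)) + 1296 = -63 - 27*I*sqrt(17)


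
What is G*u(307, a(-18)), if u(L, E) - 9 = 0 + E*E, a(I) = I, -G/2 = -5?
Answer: 3330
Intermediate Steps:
G = 10 (G = -2*(-5) = 10)
u(L, E) = 9 + E² (u(L, E) = 9 + (0 + E*E) = 9 + (0 + E²) = 9 + E²)
G*u(307, a(-18)) = 10*(9 + (-18)²) = 10*(9 + 324) = 10*333 = 3330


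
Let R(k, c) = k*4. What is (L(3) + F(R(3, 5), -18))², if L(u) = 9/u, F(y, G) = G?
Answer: 225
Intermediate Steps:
R(k, c) = 4*k
(L(3) + F(R(3, 5), -18))² = (9/3 - 18)² = (9*(⅓) - 18)² = (3 - 18)² = (-15)² = 225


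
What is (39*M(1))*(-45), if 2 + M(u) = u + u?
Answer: 0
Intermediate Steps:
M(u) = -2 + 2*u (M(u) = -2 + (u + u) = -2 + 2*u)
(39*M(1))*(-45) = (39*(-2 + 2*1))*(-45) = (39*(-2 + 2))*(-45) = (39*0)*(-45) = 0*(-45) = 0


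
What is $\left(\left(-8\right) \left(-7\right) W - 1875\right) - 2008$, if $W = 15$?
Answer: $-3043$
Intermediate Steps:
$\left(\left(-8\right) \left(-7\right) W - 1875\right) - 2008 = \left(\left(-8\right) \left(-7\right) 15 - 1875\right) - 2008 = \left(56 \cdot 15 - 1875\right) - 2008 = \left(840 - 1875\right) - 2008 = -1035 - 2008 = -3043$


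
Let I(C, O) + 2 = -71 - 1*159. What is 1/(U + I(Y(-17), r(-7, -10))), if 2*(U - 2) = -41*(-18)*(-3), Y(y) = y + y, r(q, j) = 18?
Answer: -1/1337 ≈ -0.00074794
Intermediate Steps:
Y(y) = 2*y
I(C, O) = -232 (I(C, O) = -2 + (-71 - 1*159) = -2 + (-71 - 159) = -2 - 230 = -232)
U = -1105 (U = 2 + (-41*(-18)*(-3))/2 = 2 + (738*(-3))/2 = 2 + (½)*(-2214) = 2 - 1107 = -1105)
1/(U + I(Y(-17), r(-7, -10))) = 1/(-1105 - 232) = 1/(-1337) = -1/1337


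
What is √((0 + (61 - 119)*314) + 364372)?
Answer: 4*√21635 ≈ 588.35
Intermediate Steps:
√((0 + (61 - 119)*314) + 364372) = √((0 - 58*314) + 364372) = √((0 - 18212) + 364372) = √(-18212 + 364372) = √346160 = 4*√21635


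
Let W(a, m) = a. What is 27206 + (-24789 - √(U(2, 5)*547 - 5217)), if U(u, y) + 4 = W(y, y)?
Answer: 2417 - I*√4670 ≈ 2417.0 - 68.337*I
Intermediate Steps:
U(u, y) = -4 + y
27206 + (-24789 - √(U(2, 5)*547 - 5217)) = 27206 + (-24789 - √((-4 + 5)*547 - 5217)) = 27206 + (-24789 - √(1*547 - 5217)) = 27206 + (-24789 - √(547 - 5217)) = 27206 + (-24789 - √(-4670)) = 27206 + (-24789 - I*√4670) = 2417 - I*√4670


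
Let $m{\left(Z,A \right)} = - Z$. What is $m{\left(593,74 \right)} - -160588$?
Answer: $159995$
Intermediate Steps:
$m{\left(593,74 \right)} - -160588 = \left(-1\right) 593 - -160588 = -593 + 160588 = 159995$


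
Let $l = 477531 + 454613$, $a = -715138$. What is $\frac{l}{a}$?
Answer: $- \frac{466072}{357569} \approx -1.3034$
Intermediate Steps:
$l = 932144$
$\frac{l}{a} = \frac{932144}{-715138} = 932144 \left(- \frac{1}{715138}\right) = - \frac{466072}{357569}$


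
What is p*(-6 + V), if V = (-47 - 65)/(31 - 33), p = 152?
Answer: 7600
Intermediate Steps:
V = 56 (V = -112/(-2) = -112*(-½) = 56)
p*(-6 + V) = 152*(-6 + 56) = 152*50 = 7600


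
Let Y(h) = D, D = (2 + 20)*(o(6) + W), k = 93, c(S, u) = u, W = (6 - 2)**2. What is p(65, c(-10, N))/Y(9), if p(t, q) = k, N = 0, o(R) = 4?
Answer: 93/440 ≈ 0.21136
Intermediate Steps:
W = 16 (W = 4**2 = 16)
p(t, q) = 93
D = 440 (D = (2 + 20)*(4 + 16) = 22*20 = 440)
Y(h) = 440
p(65, c(-10, N))/Y(9) = 93/440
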